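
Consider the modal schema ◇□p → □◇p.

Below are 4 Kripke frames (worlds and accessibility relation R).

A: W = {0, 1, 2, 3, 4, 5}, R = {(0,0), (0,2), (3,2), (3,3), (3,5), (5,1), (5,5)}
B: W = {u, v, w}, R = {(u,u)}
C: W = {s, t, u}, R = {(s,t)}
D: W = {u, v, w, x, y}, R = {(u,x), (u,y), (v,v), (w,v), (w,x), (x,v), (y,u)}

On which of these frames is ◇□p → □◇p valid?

Frame correspondent (Sahlqvist): ∀x ∀y ∀z (Rxy ∧ Rxz → ∃w (Ryw ∧ Rzw)) — i.e. convergence.
A: fails — R00 and R02 but 0 and 2 have no common successor.
B: satisfies the condition.
C: fails — Rst and Rst but t and t have no common successor.
D: fails — Rux and Ruy but x and y have no common successor.
Valid on: B.

B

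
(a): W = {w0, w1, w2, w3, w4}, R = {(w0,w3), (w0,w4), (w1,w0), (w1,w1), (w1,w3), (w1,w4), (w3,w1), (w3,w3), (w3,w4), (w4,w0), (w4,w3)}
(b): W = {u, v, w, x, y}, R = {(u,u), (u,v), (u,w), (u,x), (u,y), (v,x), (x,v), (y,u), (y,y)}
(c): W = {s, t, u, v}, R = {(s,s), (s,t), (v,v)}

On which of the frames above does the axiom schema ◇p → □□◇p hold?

This is the axiom for a generalized confluence (Geach) condition; its first-order frame correspondent is ∀x ∀y ∀z ((xRy ∧ xR²z) → ∃w (y = w ∧ zRw)).
(a): fails — w0Rw4, w0R²w4 but no w with w4=w and w4Rw.
(b): fails — uRu, uR²v but no t with u=t and vRt.
(c): fails — sRs, sR²t but no w with s=w and tRw.

none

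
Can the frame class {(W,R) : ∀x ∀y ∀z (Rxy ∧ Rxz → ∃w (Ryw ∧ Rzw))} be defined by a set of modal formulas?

This is a Sahlqvist condition; the .2 axiom ◇□p → □◇p defines it.

Yes, by ◇□p → □◇p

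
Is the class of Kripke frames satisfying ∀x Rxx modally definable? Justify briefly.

The condition is reflexivity. A defining modal formula is □r → r.
Suppose □r→r is valid. At any x set V(r)={w : Rxw}. Then □r holds at x, so r holds at x, i.e. Rxx.

Yes — defined by □r → r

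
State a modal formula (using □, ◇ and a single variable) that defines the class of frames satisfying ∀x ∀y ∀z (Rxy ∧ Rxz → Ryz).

This is the Euclidean property; the standard corresponding axiom is 5: ◇s → □◇s.
Suppose ◇s→□◇s is valid. Take Rxy, Rxz and set V(s)={y}. Then ◇s at x, so □◇s at x, so ◇s at z, so some w with Rzw has s; w=y, i.e. Rzy. By symmetry of the argument, Ryz.

◇s → □◇s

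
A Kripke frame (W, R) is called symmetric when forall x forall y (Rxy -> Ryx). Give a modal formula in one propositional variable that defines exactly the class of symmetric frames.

This is symmetry; the standard corresponding axiom is B: r → □◇r.
Suppose r→□◇r is valid. Take Rxy and set V(r)={x}. Then r at x, so □◇r at x, so ◇r at y, so some z with Ryz has r; z=x, i.e. Ryx.

r → □◇r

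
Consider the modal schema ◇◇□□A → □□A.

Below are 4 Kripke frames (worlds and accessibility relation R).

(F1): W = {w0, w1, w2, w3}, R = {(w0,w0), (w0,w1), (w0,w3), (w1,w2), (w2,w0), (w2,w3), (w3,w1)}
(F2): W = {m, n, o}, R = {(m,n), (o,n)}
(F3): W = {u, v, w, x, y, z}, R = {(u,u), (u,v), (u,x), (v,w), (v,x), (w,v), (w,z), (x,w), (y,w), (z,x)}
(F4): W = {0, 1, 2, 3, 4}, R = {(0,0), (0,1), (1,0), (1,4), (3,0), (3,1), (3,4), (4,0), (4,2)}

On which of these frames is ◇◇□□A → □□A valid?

The schema corresponds to a generalized confluence (Geach) condition: ∀x ∀y ∀z ((xR²y ∧ xR²z) → ∃w (yR²w ∧ z = w)).
(F1): fails — w0R²w1, w0R²w1 but no w with w1R²w and w1=w.
(F2): ✓.
(F3): fails — uR²v, uR²u but no t with vR²t and u=t.
(F4): fails — 0R²1, 0R²4 but no w with 1R²w and 4=w.

(F2)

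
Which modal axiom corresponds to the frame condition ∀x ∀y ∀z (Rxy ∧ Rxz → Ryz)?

◇s → □◇s

A defining formula is ◇s → □◇s (the 5 axiom).
Suppose ◇s→□◇s is valid. Take Rxy, Rxz and set V(s)={y}. Then ◇s at x, so □◇s at x, so ◇s at z, so some w with Rzw has s; w=y, i.e. Rzy. By symmetry of the argument, Ryz.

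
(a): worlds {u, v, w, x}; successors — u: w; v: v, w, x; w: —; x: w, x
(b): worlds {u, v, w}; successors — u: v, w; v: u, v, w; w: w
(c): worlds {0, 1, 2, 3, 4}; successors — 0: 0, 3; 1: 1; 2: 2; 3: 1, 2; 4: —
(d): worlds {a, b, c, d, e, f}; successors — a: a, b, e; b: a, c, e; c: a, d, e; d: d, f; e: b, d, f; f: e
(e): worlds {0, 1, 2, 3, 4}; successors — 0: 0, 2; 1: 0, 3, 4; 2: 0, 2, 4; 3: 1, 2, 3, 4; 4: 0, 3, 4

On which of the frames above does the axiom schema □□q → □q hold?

(b), (c), (e)

Frame correspondent (Sahlqvist): ∀x ∀y (Rxy → ∃z (Rxz ∧ Rzy)) — i.e. density.
(a): fails — Ruw but no z with Ruz and Rzw.
(b): holds.
(c): holds.
(d): fails — Rbc but no z with Rbz and Rzc.
(e): holds.
Valid on: (b), (c), (e).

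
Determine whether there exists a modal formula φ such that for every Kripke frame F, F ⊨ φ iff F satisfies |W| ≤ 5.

Not definable by any modal formula

Any modally definable frame class is closed under disjoint unions.
Any modal formula valid on each of 6 disjoint one-world frames is valid on their disjoint union (validity is preserved under disjoint unions). Each one-world frame has |W|=1≤5, but the union has |W|=6.
Hence having at most 5 worlds is not modally definable.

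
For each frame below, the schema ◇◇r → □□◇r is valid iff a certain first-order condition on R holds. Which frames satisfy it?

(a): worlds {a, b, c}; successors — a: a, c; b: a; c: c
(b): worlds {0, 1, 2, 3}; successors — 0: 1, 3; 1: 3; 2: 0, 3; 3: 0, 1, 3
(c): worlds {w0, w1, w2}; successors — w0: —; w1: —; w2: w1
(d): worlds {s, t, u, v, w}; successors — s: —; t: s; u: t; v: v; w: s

(c)

This is the axiom for a generalized confluence (Geach) condition; its first-order frame correspondent is ∀x ∀y ∀z ((xR²y ∧ xR²z) → ∃w (y = w ∧ zRw)).
(a): fails — aR²a, aR²c but no w with a=w and cRw.
(b): fails — 0R²0, 0R²0 but no w with 0=w and 0Rw.
(c): holds.
(d): fails — uR²s, uR²s but no w* with s=w* and sRw*.
Valid on: (c).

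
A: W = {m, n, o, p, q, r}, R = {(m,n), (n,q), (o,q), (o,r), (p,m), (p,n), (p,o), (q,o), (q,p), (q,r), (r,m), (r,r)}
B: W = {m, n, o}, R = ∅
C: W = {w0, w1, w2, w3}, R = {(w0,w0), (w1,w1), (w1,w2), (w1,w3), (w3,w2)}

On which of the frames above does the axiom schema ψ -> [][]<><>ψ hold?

Frame correspondent (Sahlqvist): forall x forall z (x R^2 z -> exists w (x = w & z R^2 w)) — i.e. a generalized confluence (Geach) condition.
A: fails — nR²o but no w with n=w and oR²w.
B: ✓.
C: fails — w1R²w2 but no w with w1=w and w2R²w.

B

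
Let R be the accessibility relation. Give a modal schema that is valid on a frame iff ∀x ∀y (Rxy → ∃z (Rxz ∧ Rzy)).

This is density; the standard corresponding axiom is C4: □□r → □r.
Suppose □□r→□r is valid. Take Rxy and set V(r)={w : xR²w}. Then □□r at x, so □r at x, so r at y, i.e. ∃z(Rxz∧Rzy).

□□r → □r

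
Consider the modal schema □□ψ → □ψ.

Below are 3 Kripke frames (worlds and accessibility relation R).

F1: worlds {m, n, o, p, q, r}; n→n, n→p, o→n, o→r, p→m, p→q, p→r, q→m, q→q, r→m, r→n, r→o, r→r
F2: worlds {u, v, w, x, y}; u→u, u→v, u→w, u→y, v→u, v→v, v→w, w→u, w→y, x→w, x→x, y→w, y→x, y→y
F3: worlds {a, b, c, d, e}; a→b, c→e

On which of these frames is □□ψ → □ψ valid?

The schema corresponds to density: ∀x ∀y (Rxy → ∃z (Rxz ∧ Rzy)).
F1: holds.
F2: holds.
F3: fails — Rab but no z with Raz and Rzb.
Valid on: F1, F2.

F1, F2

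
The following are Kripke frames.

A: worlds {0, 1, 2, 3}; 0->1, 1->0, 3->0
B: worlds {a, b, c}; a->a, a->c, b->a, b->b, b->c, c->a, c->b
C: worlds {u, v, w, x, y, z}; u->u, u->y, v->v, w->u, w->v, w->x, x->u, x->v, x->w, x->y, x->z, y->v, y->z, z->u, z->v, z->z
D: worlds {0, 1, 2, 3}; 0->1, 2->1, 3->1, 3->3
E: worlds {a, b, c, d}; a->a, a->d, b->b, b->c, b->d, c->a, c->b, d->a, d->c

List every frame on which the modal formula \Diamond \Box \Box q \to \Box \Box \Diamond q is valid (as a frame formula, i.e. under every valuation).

This is the axiom for a generalized confluence (Geach) condition; its first-order frame correspondent is \forall x \forall y \forall z ((xRy \wedge x R^2 z) \to \exists w (y R^2 w \wedge zRw)).
A: holds.
B: holds.
C: fails — wRv, wR²u but no t with vR²t and uRt.
D: fails — 3R1, 3R²1 but no w with 1R²w and 1Rw.
E: holds.

A, B, E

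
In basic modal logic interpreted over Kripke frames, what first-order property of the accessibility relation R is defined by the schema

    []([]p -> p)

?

shift-reflexivity

This schema is the T□ axiom.
Its frame correspondent is shift-reflexivity — forall x forall y (Rxy -> Ryy).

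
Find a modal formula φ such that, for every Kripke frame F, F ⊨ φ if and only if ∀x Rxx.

□r → r

This is reflexivity; the standard corresponding axiom is T: □r → r.
Suppose □r→r is valid. At any x set V(r)={w : Rxw}. Then □r holds at x, so r holds at x, i.e. Rxx.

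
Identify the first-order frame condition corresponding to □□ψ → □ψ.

density

This is the C4 axiom.
Its frame correspondent is density — ∀x ∀y (Rxy → ∃z (Rxz ∧ Rzy)).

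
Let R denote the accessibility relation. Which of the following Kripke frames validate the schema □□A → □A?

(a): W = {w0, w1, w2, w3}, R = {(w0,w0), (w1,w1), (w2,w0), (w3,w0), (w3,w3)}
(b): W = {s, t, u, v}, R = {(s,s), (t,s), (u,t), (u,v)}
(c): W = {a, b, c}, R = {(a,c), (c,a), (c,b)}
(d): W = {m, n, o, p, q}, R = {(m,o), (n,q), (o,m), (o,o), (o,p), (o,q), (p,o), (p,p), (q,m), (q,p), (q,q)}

(a), (d)

The schema corresponds to density: ∀x ∀y (Rxy → ∃z (Rxz ∧ Rzy)).
(a): holds.
(b): fails — Ruv but no z with Ruz and Rzv.
(c): fails — Rac but no z with Raz and Rzc.
(d): holds.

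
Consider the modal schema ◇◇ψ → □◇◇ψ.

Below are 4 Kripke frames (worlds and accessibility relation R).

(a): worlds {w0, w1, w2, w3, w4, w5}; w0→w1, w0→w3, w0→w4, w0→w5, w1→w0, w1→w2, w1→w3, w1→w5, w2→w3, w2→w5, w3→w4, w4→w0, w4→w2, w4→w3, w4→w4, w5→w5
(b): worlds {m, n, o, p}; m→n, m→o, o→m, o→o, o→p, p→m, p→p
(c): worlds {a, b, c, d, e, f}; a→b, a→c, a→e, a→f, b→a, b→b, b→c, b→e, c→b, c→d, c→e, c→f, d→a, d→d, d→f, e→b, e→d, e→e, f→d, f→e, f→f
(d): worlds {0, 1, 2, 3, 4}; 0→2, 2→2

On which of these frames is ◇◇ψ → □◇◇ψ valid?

This is the axiom for a generalized confluence (Geach) condition; its first-order frame correspondent is ∀x ∀y ∀z ((xR²y ∧ xRz) → ∃w (y = w ∧ zR²w)).
(a): fails — w0R²w0, w0Rw1 but no w with w0=w and w1R²w.
(b): fails — mR²m, mRn but no w with m=w and nR²w.
(c): fails — aR²c, aRf but no w with c=w and fR²w.
(d): holds.
Valid on: (d).

(d)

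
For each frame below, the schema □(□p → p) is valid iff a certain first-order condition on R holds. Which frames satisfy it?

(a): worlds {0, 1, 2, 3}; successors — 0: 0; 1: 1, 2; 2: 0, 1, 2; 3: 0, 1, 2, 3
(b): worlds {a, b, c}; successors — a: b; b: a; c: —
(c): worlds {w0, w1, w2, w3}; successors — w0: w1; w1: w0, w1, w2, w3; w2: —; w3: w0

This is the axiom for shift-reflexivity; its first-order frame correspondent is ∀x ∀y (Rxy → Ryy).
(a): condition met.
(b): fails — Rab but not Rbb.
(c): fails — Rw1w2 but not Rw2w2.
Valid on: (a).

(a)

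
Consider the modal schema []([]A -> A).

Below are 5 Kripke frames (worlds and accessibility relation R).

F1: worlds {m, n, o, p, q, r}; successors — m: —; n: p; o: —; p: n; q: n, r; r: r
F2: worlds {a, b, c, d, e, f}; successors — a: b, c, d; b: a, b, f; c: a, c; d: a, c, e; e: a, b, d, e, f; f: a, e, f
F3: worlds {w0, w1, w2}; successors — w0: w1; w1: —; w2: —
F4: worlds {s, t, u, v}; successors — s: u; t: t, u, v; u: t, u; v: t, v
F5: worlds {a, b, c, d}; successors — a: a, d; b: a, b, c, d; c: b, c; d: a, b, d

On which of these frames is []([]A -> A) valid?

F4, F5

This is the axiom for shift-reflexivity; its first-order frame correspondent is forall x forall y (Rxy -> Ryy).
F1: fails — Rpn but not Rnn.
F2: fails — Red but not Rdd.
F3: fails — Rw0w1 but not Rw1w1.
F4: condition met.
F5: condition met.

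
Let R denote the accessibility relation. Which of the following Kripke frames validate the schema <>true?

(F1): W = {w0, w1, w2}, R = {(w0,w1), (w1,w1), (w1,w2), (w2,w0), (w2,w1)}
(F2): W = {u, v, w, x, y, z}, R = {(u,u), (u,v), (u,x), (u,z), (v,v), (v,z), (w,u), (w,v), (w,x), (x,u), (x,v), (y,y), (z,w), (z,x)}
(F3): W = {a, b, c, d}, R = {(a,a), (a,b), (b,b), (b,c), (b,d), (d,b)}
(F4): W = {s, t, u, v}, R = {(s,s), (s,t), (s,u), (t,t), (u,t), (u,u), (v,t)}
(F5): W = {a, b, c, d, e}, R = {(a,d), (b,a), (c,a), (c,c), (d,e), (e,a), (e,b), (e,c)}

(F1), (F2), (F4), (F5)

This is the axiom for seriality; its first-order frame correspondent is forall x exists y Rxy.
(F1): ✓.
(F2): ✓.
(F3): fails — world c has no successor.
(F4): ✓.
(F5): ✓.
Valid on: (F1), (F2), (F4), (F5).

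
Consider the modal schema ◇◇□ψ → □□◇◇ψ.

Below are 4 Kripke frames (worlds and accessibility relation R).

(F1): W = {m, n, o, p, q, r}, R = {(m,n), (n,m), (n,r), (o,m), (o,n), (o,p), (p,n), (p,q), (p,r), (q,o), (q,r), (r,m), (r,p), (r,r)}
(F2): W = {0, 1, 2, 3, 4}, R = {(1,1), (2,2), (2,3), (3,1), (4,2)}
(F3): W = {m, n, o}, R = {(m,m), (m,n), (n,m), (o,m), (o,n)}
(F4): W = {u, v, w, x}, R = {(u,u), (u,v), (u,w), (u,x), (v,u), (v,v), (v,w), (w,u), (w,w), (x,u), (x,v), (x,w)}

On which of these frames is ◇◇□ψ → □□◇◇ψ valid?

Frame correspondent (Sahlqvist): ∀x ∀y ∀z ((xR²y ∧ xR²z) → ∃w (yRw ∧ zR²w)) — i.e. a generalized confluence (Geach) condition.
(F1): fails — mR²m, mR²m but no w with mRw and mR²w.
(F2): fails — 2R²2, 2R²1 but no w with 2Rw and 1R²w.
(F3): condition met.
(F4): condition met.
Valid on: (F3), (F4).

(F3), (F4)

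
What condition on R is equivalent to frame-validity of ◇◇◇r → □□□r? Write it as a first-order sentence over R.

This is a Sahlqvist (Geach-type) schema ◇^3□^0r → □^3◇^0r.
First-order correspondent: ∀x ∀y ∀z ((xR³y ∧ xR³z) → ∃w (y = w ∧ z = w)).

∀x ∀y ∀z ((xR³y ∧ xR³z) → ∃w (y = w ∧ z = w))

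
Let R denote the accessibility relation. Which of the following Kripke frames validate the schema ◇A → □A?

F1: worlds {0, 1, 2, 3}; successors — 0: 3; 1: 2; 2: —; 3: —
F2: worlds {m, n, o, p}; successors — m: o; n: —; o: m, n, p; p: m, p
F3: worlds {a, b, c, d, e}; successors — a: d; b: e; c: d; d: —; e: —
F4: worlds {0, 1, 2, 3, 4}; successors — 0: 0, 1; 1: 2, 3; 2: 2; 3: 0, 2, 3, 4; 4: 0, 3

Frame correspondent (Sahlqvist): ∀x ∀y ∀z (Rxy ∧ Rxz → y = z) — i.e. partial functionality.
F1: satisfies the condition.
F2: fails — o sees both m and n.
F3: satisfies the condition.
F4: fails — 0 sees both 0 and 1.
Valid on: F1, F3.

F1, F3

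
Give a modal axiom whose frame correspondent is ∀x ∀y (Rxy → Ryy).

□(□ψ → ψ)

The condition is shift-reflexivity. The T□ schema □(□ψ → ψ) defines it.
Suppose □(□ψ→ψ) is valid. Take Rxy and set V(ψ)={w : Ryw}. Then at y, □ψ holds; since □(□ψ→ψ) at x, □ψ→ψ at y, so ψ at y, i.e. Ryy.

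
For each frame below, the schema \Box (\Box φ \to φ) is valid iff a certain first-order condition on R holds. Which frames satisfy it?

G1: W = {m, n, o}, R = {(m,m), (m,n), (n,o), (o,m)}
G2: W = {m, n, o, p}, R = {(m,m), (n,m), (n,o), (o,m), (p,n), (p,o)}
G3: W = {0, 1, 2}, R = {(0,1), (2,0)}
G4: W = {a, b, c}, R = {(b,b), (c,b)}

Frame correspondent (Sahlqvist): \forall x \forall y (Rxy \to Ryy) — i.e. shift-reflexivity.
G1: fails — Rno but not Roo.
G2: fails — Rpn but not Rnn.
G3: fails — R01 but not R11.
G4: holds.
Valid on: G4.

G4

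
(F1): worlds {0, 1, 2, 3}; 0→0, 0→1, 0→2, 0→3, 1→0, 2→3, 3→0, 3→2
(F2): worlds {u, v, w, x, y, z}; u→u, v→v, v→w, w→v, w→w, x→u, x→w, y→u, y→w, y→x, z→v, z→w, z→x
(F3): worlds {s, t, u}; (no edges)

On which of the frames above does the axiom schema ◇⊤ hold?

This is the axiom for seriality; its first-order frame correspondent is ∀x ∃y Rxy.
(F1): condition met.
(F2): condition met.
(F3): fails — world s has no successor.
Valid on: (F1), (F2).

(F1), (F2)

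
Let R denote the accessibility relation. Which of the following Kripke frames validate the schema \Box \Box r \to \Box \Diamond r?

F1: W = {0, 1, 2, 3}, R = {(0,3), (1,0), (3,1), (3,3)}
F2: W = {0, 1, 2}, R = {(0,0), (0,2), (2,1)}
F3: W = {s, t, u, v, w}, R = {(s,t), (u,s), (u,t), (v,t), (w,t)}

F1

This is the axiom for a generalized confluence (Geach) condition; its first-order frame correspondent is \forall x \forall z (xRz \to \exists w (x R^2 w \wedge zRw)).
F1: holds.
F2: fails — 2R1 but no w with 2R²w and 1Rw.
F3: fails — sRt but no w* with sR²w* and tRw*.
Valid on: F1.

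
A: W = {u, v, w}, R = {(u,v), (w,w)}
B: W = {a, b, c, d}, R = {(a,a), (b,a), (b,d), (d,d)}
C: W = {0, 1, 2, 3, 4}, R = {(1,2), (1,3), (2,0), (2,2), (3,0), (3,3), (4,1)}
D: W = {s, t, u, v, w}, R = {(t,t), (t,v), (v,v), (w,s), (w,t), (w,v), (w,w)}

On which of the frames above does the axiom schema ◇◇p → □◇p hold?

Frame correspondent (Sahlqvist): ∀x ∀y ∀z ((xR²y ∧ xRz) → ∃w (y = w ∧ zRw)) — i.e. a generalized confluence (Geach) condition.
A: satisfies the condition.
B: fails — bR²a, bRd but no w with a=w and dRw.
C: fails — 1R²2, 1R3 but no w with 2=w and 3Rw.
D: fails — tR²t, tRv but no w* with t=w* and vRw*.
Valid on: A.

A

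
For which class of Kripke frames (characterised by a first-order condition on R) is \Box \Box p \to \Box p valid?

Suppose □□p→□p is valid. Take Rxy and set V(p)={w : xR²w}. Then □□p at x, so □p at x, so p at y, i.e. ∃z(Rxz∧Rzy).

Density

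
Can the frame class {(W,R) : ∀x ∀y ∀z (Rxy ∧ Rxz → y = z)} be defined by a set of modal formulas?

This is a Sahlqvist condition; the CD axiom ◇p → □p defines it.
Suppose ◇p→□p is valid. Take Rxy, Rxz and set V(p)={y}. Then ◇p at x, so □p at x, so p at z, i.e. z=y.

Yes, by ◇p → □p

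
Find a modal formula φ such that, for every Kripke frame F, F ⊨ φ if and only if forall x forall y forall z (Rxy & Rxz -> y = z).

◇p → □p

This is partial functionality; the standard corresponding axiom is CD: ◇p → □p.
Suppose ◇p→□p is valid. Take Rxy, Rxz and set V(p)={y}. Then ◇p at x, so □p at x, so p at z, i.e. z=y.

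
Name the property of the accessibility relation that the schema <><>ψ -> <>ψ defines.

Equivalently (dual form): □ψ → □□ψ.
Suppose □ψ→□□ψ is valid. Take Rxy, Ryz and set V(ψ)={w : Rxw}. Then □ψ at x, so □□ψ at x, so □ψ at y, so ψ at z, i.e. Rxz.
Conversely, on a frame with transitivity the schema holds at every world under every valuation.
Frame condition: forall x forall y forall z (Rxy & Ryz -> Rxz).

transitivity: forall x forall y forall z (Rxy & Ryz -> Rxz)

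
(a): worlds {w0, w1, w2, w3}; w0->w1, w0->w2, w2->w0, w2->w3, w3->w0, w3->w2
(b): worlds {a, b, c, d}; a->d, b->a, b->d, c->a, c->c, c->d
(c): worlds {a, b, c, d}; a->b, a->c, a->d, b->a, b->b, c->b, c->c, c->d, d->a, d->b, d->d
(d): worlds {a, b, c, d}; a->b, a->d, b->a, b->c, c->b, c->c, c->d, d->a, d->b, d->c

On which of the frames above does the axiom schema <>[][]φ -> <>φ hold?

(c), (d)

Frame correspondent (Sahlqvist): forall x forall y (xRy -> exists w (y R^2 w & xRw)) — i.e. a generalized confluence (Geach) condition.
(a): fails — w0Rw1 but no w with w1R²w and w0Rw.
(b): fails — aRd but no w with dR²w and aRw.
(c): condition met.
(d): condition met.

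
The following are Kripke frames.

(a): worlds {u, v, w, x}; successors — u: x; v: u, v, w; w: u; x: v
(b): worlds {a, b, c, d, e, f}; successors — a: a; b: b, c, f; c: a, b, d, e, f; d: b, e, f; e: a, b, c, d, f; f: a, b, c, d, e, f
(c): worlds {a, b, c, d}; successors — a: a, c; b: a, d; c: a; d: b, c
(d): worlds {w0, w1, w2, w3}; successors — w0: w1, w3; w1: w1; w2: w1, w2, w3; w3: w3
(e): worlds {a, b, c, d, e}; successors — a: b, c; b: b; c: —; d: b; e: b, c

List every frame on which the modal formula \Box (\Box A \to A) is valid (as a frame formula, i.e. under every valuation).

The schema corresponds to shift-reflexivity: \forall x \forall y (Rxy \to Ryy).
(a): fails — Rwu but not Ruu.
(b): fails — Rcd but not Rdd.
(c): fails — Rdc but not Rcc.
(d): ✓.
(e): fails — Rec but not Rcc.

(d)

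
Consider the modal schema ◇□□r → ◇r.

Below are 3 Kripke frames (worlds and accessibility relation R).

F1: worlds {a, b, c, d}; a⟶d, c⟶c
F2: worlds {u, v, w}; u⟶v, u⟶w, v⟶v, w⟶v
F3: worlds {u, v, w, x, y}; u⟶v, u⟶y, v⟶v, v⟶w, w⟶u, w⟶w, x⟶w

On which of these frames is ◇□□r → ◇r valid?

The schema corresponds to a generalized confluence (Geach) condition: ∀x ∀y (xRy → ∃w (yR²w ∧ xRw)).
F1: fails — aRd but no w with dR²w and aRw.
F2: ✓.
F3: fails — uRy but no t with yR²t and uRt.
Valid on: F2.

F2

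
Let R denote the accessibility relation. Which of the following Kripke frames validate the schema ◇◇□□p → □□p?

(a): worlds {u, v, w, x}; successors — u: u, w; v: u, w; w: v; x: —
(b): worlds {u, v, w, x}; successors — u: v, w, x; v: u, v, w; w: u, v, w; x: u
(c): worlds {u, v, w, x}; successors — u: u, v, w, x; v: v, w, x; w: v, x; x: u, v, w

(c)

The schema corresponds to a generalized confluence (Geach) condition: ∀x ∀y ∀z ((xR²y ∧ xR²z) → ∃w (yR²w ∧ z = w)).
(a): fails — uR²w, uR²v but no t with wR²t and v=t.
(b): fails — vR²u, vR²x but no t with uR²t and x=t.
(c): holds.
Valid on: (c).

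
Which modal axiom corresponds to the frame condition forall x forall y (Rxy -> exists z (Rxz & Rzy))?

□□r → □r

A defining formula is □□r → □r (the C4 axiom).
Suppose □□r→□r is valid. Take Rxy and set V(r)={w : xR²w}. Then □□r at x, so □r at x, so r at y, i.e. ∃z(Rxz∧Rzy).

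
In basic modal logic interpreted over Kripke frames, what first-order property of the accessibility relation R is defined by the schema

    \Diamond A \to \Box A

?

Partial functionality

Suppose ◇A→□A is valid. Take Rxy, Rxz and set V(A)={y}. Then ◇A at x, so □A at x, so A at z, i.e. z=y.
Conversely, on a frame with partial functionality the schema holds at every world under every valuation.
Frame condition: \forall x \forall y \forall z (Rxy \wedge Rxz \to y = z).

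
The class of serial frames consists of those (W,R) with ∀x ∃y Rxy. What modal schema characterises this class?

□ψ → ◇ψ

A defining formula is □ψ → ◇ψ (the D axiom).
Suppose □ψ→◇ψ is valid. At any x set V(ψ)=W. Then □ψ at x, so ◇ψ at x, so x has a successor.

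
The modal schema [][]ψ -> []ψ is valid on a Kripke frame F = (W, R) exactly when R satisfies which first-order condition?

density

Suppose □□ψ→□ψ is valid. Take Rxy and set V(ψ)={w : xR²w}. Then □□ψ at x, so □ψ at x, so ψ at y, i.e. ∃z(Rxz∧Rzy).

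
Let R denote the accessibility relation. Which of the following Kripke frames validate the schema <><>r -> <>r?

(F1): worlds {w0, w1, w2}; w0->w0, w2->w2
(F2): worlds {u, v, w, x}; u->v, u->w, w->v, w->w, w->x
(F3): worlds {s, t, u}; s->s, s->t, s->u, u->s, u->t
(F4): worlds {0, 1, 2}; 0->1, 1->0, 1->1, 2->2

Frame correspondent (Sahlqvist): forall x forall y forall z (Rxy & Ryz -> Rxz) — i.e. transitivity.
(F1): holds.
(F2): fails — Ruw and Rwx but not Rux.
(F3): fails — Rus and Rsu but not Ruu.
(F4): fails — R01 and R10 but not R00.

(F1)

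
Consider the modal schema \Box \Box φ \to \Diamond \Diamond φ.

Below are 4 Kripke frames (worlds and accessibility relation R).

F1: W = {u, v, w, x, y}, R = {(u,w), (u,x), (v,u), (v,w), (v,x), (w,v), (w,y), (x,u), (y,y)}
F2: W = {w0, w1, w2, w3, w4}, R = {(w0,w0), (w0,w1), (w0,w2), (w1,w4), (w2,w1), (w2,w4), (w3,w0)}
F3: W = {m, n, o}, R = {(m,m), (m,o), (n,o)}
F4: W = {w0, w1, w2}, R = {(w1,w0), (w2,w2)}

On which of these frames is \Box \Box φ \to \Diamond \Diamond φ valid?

F1

Frame correspondent (Sahlqvist): \forall x \exists w (x R^2 w \wedge x R^2 w) — i.e. a generalized confluence (Geach) condition.
F1: condition met.
F2: fails — at w1 but no w with w1R²w and w1R²w.
F3: fails — at n but no w with nR²w and nR²w.
F4: fails — at w0 but no w with w0R²w and w0R²w.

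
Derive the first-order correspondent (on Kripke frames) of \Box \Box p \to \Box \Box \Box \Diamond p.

This is a Sahlqvist (Geach-type) schema ◇^0□^2p → □^3◇^1p.
Minimal-valuation argument: fix x; take any y with xR^0y and any z with xR^3z. Set V(p) to the set of worlds R-reachable from y in exactly 2 steps. Then □^2p holds at y, so the antecedent holds at x; validity forces ◇^1p at z, giving a w with zR^1w and yR^2w.
First-order correspondent: \forall x \forall z (x R^3 z \to \exists w (x R^2 w \wedge zRw)).

\forall x \forall z (x R^3 z \to \exists w (x R^2 w \wedge zRw))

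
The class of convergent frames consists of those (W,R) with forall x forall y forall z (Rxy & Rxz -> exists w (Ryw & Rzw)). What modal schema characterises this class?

◇□ψ → □◇ψ

This is convergence; the standard corresponding axiom is .2: ◇□ψ → □◇ψ.
Suppose ◇□ψ→□◇ψ is valid. Take Rxy, Rxz and set V(ψ)={w : Ryw}. Then □ψ at y so ◇□ψ at x, so □◇ψ at x, so ◇ψ at z, giving w with Rzw and Ryw.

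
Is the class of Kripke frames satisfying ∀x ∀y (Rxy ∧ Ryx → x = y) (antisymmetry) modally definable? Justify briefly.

No

Modal frame validity is preserved under surjective bounded morphisms.
The 4-cycle (worlds 0,1,2,3 with 0→1→2→3→0) is antisymmetric. Sending even-indexed worlds to s and odd-indexed worlds to t is a surjective bounded morphism onto the two-world frame with s↔t, which is not antisymmetric.
So the class is not modally definable.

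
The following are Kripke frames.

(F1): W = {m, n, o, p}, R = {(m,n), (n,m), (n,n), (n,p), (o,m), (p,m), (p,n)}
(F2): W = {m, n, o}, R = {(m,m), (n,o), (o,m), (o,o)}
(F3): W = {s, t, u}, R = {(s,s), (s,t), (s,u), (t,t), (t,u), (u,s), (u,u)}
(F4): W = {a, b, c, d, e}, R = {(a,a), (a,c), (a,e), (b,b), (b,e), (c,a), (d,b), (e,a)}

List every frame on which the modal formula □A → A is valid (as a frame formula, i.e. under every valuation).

(F3)

Frame correspondent (Sahlqvist): ∀x Rxx — i.e. reflexivity.
(F1): fails — world m does not see itself.
(F2): fails — world n does not see itself.
(F3): condition met.
(F4): fails — world c does not see itself.
Valid on: (F3).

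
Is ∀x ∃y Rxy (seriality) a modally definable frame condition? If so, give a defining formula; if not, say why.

Definable; □q → ◇q defines it

Yes: it is seriality, defined by the D schema □q → ◇q.
Suppose □q→◇q is valid. At any x set V(q)=W. Then □q at x, so ◇q at x, so x has a successor.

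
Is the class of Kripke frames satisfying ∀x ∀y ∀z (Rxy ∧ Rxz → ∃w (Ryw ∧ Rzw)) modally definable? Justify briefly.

Definable; ◇□r → □◇r defines it

The condition is convergence. A defining modal formula is ◇□r → □◇r.
Suppose ◇□r→□◇r is valid. Take Rxy, Rxz and set V(r)={w : Ryw}. Then □r at y so ◇□r at x, so □◇r at x, so ◇r at z, giving w with Rzw and Ryw.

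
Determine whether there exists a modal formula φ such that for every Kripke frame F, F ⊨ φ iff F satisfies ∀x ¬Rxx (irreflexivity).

No — not modally definable

Any modally definable frame class is closed under surjective bounded morphisms.
The 2-cycle (worlds a,b with a→b→a) is irreflexive, and the map sending every world to a single reflexive point • is a surjective bounded morphism (forth: every edge maps to (•,•); back: every world has a successor). So any modal formula valid on the 2-cycle is also valid on the reflexive point, which is not irreflexive.
Hence irreflexivity is not modally definable.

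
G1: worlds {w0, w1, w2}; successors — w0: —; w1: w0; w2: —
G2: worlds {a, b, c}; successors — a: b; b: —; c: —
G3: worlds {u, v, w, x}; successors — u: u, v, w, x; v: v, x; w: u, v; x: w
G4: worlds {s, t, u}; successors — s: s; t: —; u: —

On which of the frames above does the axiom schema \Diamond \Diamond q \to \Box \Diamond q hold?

The schema corresponds to a generalized confluence (Geach) condition: \forall x \forall y \forall z ((x R^2 y \wedge xRz) \to \exists w (y = w \wedge zRw)).
G1: condition met.
G2: condition met.
G3: fails — uR²u, uRv but no t with u=t and vRt.
G4: condition met.
Valid on: G1, G2, G4.

G1, G2, G4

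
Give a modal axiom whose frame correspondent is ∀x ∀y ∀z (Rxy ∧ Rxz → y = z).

◇q → □q

A defining formula is ◇q → □q (the CD axiom).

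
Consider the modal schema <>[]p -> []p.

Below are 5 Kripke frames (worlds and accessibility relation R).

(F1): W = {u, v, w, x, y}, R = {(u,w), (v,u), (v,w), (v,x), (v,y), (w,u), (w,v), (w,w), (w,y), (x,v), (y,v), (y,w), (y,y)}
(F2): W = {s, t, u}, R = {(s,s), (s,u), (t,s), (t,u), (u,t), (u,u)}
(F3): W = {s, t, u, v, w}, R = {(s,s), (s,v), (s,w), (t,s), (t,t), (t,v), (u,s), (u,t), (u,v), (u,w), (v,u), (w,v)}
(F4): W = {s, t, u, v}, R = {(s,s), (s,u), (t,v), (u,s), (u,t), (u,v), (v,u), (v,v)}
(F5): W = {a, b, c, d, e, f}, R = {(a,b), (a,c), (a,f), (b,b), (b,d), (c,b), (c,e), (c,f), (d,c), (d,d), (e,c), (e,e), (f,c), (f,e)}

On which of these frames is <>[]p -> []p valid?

This is the axiom for the Euclidean property; its first-order frame correspondent is forall x forall y forall z (Rxy & Rxz -> Ryz).
(F1): fails — Rvw and Rvx but not Rwx.
(F2): fails — Rsu and Rss but not Rus.
(F3): fails — Rsv and Rsv but not Rvv.
(F4): fails — Rsu and Rsu but not Ruu.
(F5): fails — Rab and Rac but not Rbc.
Valid on no frame.

none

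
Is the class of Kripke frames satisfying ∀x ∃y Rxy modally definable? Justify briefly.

Yes, by □p → ◇p

Yes: it is seriality, defined by the D schema □p → ◇p.
Suppose □p→◇p is valid. At any x set V(p)=W. Then □p at x, so ◇p at x, so x has a successor.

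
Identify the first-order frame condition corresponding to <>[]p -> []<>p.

Suppose ◇□p→□◇p is valid. Take Rxy, Rxz and set V(p)={w : Ryw}. Then □p at y so ◇□p at x, so □◇p at x, so ◇p at z, giving w with Rzw and Ryw.

convergence: forall x forall y forall z (Rxy & Rxz -> exists w (Ryw & Rzw))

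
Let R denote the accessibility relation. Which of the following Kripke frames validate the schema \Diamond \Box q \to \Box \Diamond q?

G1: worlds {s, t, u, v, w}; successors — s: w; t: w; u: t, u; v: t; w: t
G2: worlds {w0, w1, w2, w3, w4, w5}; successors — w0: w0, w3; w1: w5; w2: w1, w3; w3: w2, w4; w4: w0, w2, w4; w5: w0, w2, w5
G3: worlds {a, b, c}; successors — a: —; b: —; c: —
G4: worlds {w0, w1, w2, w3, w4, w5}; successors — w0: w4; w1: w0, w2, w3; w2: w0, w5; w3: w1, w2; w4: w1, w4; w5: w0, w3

G3

Frame correspondent (Sahlqvist): \forall x \forall y \forall z (Rxy \wedge Rxz \to \exists w (Ryw \wedge Rzw)) — i.e. convergence.
G1: fails — Rut and Ruu but t and u have no common successor.
G2: fails — Rw0w0 and Rw0w3 but w0 and w3 have no common successor.
G3: satisfies the condition.
G4: fails — Rw1w2 and Rw1w0 but w2 and w0 have no common successor.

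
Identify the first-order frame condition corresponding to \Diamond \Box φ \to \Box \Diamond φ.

convergence: \forall x \forall y \forall z (Rxy \wedge Rxz \to \exists w (Ryw \wedge Rzw))

Suppose ◇□φ→□◇φ is valid. Take Rxy, Rxz and set V(φ)={w : Ryw}. Then □φ at y so ◇□φ at x, so □◇φ at x, so ◇φ at z, giving w with Rzw and Ryw.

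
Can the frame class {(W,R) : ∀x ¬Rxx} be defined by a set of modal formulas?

If a class were modally definable it would be closed under surjective bounded morphisms (Goldblatt–Thomason).
The 5-cycle (worlds a,b,c,d,e with a→b→c→d→e→a) is irreflexive, and the map sending every world to a single reflexive point • is a surjective bounded morphism (forth: every edge maps to (•,•); back: every world has a successor). So any modal formula valid on the 5-cycle is also valid on the reflexive point, which is not irreflexive.
Hence irreflexivity is not modally definable.

No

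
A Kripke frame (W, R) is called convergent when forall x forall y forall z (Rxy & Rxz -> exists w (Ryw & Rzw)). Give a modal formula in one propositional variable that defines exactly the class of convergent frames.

A defining formula is ◇□q → □◇q (the .2 axiom).
Suppose ◇□q→□◇q is valid. Take Rxy, Rxz and set V(q)={w : Ryw}. Then □q at y so ◇□q at x, so □◇q at x, so ◇q at z, giving w with Rzw and Ryw.

◇□q → □◇q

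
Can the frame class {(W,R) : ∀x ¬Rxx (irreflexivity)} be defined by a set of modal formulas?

Not definable by any modal formula

Modal frame validity is preserved under surjective bounded morphisms.
The 5-cycle (worlds w0,w1,w2,w3,w4 with w0→w1→w2→w3→w4→w0) is irreflexive, and the map sending every world to a single reflexive point • is a surjective bounded morphism (forth: every edge maps to (•,•); back: every world has a successor). So any modal formula valid on the 5-cycle is also valid on the reflexive point, which is not irreflexive.
Hence irreflexivity is not modally definable.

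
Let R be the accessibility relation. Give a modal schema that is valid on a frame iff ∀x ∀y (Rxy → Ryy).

□(□ψ → ψ)

This is shift-reflexivity; the standard corresponding axiom is T□: □(□ψ → ψ).
Suppose □(□ψ→ψ) is valid. Take Rxy and set V(ψ)={w : Ryw}. Then at y, □ψ holds; since □(□ψ→ψ) at x, □ψ→ψ at y, so ψ at y, i.e. Ryy.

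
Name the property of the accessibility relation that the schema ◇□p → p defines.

Equivalently (dual form): p → □◇p.
Suppose p→□◇p is valid. Take Rxy and set V(p)={x}. Then p at x, so □◇p at x, so ◇p at y, so some z with Ryz has p; z=x, i.e. Ryx.
The converse is a direct semantic check.
Frame condition: ∀x ∀y (Rxy → Ryx).

symmetry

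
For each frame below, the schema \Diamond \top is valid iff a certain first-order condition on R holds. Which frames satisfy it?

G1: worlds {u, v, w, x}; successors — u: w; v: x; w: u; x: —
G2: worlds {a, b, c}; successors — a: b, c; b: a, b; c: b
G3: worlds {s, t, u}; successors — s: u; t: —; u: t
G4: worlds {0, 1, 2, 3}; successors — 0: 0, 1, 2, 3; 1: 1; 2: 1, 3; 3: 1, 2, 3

G2, G4

Frame correspondent (Sahlqvist): \forall x \exists y Rxy — i.e. seriality.
G1: fails — world x has no successor.
G2: satisfies the condition.
G3: fails — world t has no successor.
G4: satisfies the condition.
Valid on: G2, G4.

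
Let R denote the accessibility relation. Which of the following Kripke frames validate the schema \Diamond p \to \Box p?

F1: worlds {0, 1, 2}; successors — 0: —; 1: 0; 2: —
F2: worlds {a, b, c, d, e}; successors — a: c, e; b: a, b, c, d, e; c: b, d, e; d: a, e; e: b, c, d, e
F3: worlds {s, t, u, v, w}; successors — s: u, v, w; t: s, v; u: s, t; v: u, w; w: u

F1

Frame correspondent (Sahlqvist): \forall x \forall y \forall z (Rxy \wedge Rxz \to y = z) — i.e. partial functionality.
F1: holds.
F2: fails — a sees both c and e.
F3: fails — s sees both u and v.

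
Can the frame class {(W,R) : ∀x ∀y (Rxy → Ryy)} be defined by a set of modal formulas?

This is a Sahlqvist condition; the T□ axiom □(□r → r) defines it.

Yes — defined by □(□r → r)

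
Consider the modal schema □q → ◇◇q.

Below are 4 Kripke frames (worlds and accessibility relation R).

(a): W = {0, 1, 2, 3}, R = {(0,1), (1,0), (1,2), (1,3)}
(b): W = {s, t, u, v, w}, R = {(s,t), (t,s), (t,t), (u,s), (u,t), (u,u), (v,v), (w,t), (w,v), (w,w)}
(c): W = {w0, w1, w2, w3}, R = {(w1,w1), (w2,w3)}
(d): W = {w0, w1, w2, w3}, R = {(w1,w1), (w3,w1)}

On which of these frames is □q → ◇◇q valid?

This is the axiom for a generalized confluence (Geach) condition; its first-order frame correspondent is ∀x ∃w (xRw ∧ xR²w).
(a): fails — at 0 but no w with 0Rw and 0R²w.
(b): holds.
(c): fails — at w0 but no w with w0Rw and w0R²w.
(d): fails — at w0 but no w with w0Rw and w0R²w.

(b)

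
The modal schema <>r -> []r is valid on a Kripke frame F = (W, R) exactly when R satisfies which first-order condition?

Partial functionality

This schema is the CD axiom.
Its frame correspondent is partial functionality — forall x forall y forall z (Rxy & Rxz -> y = z).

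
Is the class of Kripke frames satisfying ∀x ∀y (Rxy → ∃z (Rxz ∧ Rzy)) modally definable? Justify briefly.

This is a Sahlqvist condition; the C4 axiom □□p → □p defines it.

Definable; □□p → □p defines it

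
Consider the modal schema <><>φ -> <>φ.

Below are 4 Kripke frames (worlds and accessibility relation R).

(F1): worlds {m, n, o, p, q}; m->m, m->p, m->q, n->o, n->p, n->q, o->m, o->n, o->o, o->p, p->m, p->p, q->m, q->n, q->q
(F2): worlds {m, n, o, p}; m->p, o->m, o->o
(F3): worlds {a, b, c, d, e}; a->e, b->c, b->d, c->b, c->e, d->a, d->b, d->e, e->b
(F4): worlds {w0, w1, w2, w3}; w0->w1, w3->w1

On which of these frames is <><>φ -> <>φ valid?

(F4)

The schema corresponds to transitivity: forall x forall y forall z (Rxy & Ryz -> Rxz).
(F1): fails — Rom and Rmq but not Roq.
(F2): fails — Rom and Rmp but not Rop.
(F3): fails — Rbc and Rcb but not Rbb.
(F4): holds.
Valid on: (F4).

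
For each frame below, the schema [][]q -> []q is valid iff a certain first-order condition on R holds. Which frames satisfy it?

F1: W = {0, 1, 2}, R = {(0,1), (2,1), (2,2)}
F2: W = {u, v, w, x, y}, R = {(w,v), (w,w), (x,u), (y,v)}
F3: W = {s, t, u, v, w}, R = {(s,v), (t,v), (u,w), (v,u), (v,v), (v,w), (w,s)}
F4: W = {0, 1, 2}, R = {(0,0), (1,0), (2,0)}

This is the axiom for density; its first-order frame correspondent is forall x forall y (Rxy -> exists z (Rxz & Rzy)).
F1: fails — R01 but no z with R0z and Rz1.
F2: fails — Rxu but no z with Rxz and Rzu.
F3: fails — Ruw but no z with Ruz and Rzw.
F4: satisfies the condition.

F4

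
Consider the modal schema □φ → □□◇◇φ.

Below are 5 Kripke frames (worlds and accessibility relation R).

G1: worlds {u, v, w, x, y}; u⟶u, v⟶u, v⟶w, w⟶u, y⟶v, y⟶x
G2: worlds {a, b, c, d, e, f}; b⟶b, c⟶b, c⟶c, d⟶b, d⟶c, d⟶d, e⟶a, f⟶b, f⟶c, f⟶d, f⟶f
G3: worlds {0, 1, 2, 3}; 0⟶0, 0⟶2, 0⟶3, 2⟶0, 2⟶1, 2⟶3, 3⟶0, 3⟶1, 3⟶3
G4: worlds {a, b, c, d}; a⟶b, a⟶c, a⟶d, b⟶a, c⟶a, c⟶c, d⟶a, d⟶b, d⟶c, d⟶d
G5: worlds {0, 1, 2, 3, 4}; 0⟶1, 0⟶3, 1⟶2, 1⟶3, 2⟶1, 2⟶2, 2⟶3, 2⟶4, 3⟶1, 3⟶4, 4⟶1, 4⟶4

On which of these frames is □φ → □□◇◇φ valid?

This is the axiom for a generalized confluence (Geach) condition; its first-order frame correspondent is ∀x ∀z (xR²z → ∃w (xRw ∧ zR²w)).
G1: fails — yR²u but no t with yRt and uR²t.
G2: holds.
G3: fails — 0R²1 but no w with 0Rw and 1R²w.
G4: fails — bR²b but no w with bRw and bR²w.
G5: holds.

G2, G5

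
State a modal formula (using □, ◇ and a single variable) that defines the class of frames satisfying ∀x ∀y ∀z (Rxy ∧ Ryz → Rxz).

□s → □□s

The condition is transitivity. The 4 schema □s → □□s defines it.
Suppose □s→□□s is valid. Take Rxy, Ryz and set V(s)={w : Rxw}. Then □s at x, so □□s at x, so □s at y, so s at z, i.e. Rxz.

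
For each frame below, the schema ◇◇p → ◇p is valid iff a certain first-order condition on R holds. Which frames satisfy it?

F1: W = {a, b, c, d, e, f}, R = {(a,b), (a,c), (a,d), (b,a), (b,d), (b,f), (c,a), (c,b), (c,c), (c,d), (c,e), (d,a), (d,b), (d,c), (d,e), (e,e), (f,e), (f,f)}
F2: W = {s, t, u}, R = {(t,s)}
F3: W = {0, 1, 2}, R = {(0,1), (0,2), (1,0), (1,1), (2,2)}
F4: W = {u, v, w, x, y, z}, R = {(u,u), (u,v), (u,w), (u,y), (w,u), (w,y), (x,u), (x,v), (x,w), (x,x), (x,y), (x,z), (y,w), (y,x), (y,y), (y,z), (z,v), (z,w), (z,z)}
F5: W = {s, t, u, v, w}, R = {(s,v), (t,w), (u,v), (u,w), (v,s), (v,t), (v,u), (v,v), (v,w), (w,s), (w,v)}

This is the axiom for transitivity; its first-order frame correspondent is ∀x ∀y ∀z (Rxy ∧ Ryz → Rxz).
F1: fails — Rdc and Rcd but not Rdd.
F2: satisfies the condition.
F3: fails — R10 and R02 but not R12.
F4: fails — Ryx and Rxv but not Ryv.
F5: fails — Ruv and Rvt but not Rut.

F2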